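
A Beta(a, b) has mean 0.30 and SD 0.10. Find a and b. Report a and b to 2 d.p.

Variance = 0.10² = 0.0100. The moment-matching identity a+b = μ(1−μ)/Var − 1 gives
a+b = 0.2100/0.0100 − 1 = 20.0000, so a = μ·20.0000 = 6.00 and b = (1−μ)·20.0000 = 14.00.

a = 6.00, b = 14.00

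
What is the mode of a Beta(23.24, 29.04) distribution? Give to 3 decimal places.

0.442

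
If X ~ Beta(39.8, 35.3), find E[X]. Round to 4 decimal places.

The Beta mean is α/(α+β) = 39.8/(39.8+35.3) = 0.5300.

0.5300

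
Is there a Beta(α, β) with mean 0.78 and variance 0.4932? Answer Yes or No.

The Beta variance bound is σ² < μ(1−μ).
Here μ(1−μ) = 0.78×0.22 = 0.1716, and 0.4932 ≥ 0.1716.

No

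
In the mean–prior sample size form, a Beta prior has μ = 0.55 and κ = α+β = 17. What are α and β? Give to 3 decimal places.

α = μκ = 0.55×17 = 9.350 and β = (1−μ)κ = 0.45×17 = 7.650.

α = 9.350, β = 7.650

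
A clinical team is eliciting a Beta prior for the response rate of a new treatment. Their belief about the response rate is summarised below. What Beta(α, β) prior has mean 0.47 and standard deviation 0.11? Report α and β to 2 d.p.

First σ² = 0.0121. Setting α = μn, β = (1−μ)n with n = α+β,
μ(1−μ)/(n+1) = 0.0121 ⇒ n+1 = 0.2491/0.0121 = 20.5868 ⇒ n = 19.5868.
Hence α = 0.47×19.5868 = 9.21, β = 0.53×19.5868 = 10.38.

α = 9.21, β = 10.38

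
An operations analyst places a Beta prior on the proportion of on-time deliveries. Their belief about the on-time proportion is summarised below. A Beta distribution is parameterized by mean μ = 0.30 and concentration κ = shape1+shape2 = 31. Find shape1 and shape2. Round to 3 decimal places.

shape1 = 9.300, shape2 = 21.700

Split κ in proportion μ : (1−μ): shape1 = 0.30·31 = 9.300, shape2 = 31 − 9.300 = 21.700.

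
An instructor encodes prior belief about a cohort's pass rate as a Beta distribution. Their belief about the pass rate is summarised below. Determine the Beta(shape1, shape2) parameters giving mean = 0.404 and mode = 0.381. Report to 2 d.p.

shape1 = 4.18, shape2 = 6.17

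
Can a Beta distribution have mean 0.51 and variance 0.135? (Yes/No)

The Beta variance bound is σ² < μ(1−μ).
Here μ(1−μ) = 0.51×0.49 = 0.2499, and 0.135 < 0.2499.

Yes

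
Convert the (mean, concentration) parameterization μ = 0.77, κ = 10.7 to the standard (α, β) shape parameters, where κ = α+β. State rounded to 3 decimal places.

α = 8.239, β = 2.461

α = μκ = 0.77×10.7 = 8.239 and β = (1−μ)κ = 0.23×10.7 = 2.461.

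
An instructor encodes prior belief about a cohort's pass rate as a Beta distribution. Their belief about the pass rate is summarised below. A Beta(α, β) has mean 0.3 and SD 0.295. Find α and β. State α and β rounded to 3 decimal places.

Variance = 0.295² = 0.087025. The moment-matching identity α+β = μ(1−μ)/Var − 1 gives
α+β = 0.21/0.087025 − 1 = 1.4131, so α = μ·1.4131 = 0.424 and β = (1−μ)·1.4131 = 0.989.

α = 0.424, β = 0.989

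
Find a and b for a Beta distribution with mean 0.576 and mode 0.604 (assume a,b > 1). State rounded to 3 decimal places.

With s = a+b: μ = a/s and mode = (a−1)/(s−2). Eliminating a = μs,
μs − 1 = m(s−2) ⇒ s(μ−m) = 1−2m ⇒ s = -0.208/-0.028 = 7.4286.
So a = μs = 4.279, b = (1−μ)s = 3.150.

a = 4.279, b = 3.150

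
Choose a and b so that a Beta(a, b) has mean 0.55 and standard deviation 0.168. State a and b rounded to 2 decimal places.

First σ² = 0.028224. Setting a = μn, b = (1−μ)n with n = a+b,
μ(1−μ)/(n+1) = 0.028224 ⇒ n+1 = 0.2475/0.028224 = 8.7691 ⇒ n = 7.7691.
Hence a = 0.55×7.7691 = 4.27, b = 0.45×7.7691 = 3.50.

a = 4.27, b = 3.50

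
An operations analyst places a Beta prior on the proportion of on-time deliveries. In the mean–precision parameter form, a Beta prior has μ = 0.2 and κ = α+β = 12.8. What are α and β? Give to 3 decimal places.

α = 2.560, β = 10.240

α = μκ = 0.2×12.8 = 2.560 and β = (1−μ)κ = 0.8×12.8 = 10.240.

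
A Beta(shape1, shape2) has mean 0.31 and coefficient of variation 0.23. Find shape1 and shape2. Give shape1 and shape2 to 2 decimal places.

shape1 = 12.73, shape2 = 28.34

Var = (CV·μ)² = (0.23×0.31)² = 0.005084.
shape1+shape2 = μ(1−μ)/Var − 1 = 0.2139/0.005084 − 1 = 41.0757.
Thus shape1 = 0.31·41.0757 = 12.73 and shape2 = 0.69·41.0757 = 28.34.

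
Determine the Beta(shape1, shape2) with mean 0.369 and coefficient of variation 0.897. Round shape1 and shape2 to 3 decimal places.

shape1 = 0.415, shape2 = 0.710

Var = (CV·μ)² = (0.897×0.369)² = 0.109556.
shape1+shape2 = μ(1−μ)/Var − 1 = 0.232839/0.109556 − 1 = 1.1253.
Thus shape1 = 0.369·1.1253 = 0.415 and shape2 = 0.631·1.1253 = 0.710.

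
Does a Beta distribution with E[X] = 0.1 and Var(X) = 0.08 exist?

Yes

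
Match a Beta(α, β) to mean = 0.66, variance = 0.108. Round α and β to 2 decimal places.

By moment matching, α+β = μ(1−μ)/σ² − 1 = (0.66·0.34)/0.108 − 1 = 2.0778 − 1 = 1.0778.
Since α/(α+β) = μ, α = 0.66·1.0778 = 0.71 and β = 0.34·1.0778 = 0.37.

α = 0.71, β = 0.37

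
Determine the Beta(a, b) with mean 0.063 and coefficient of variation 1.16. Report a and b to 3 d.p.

Var = (CV·μ)² = (1.16×0.063)² = 0.005341.
a+b = μ(1−μ)/Var − 1 = 0.059031/0.005341 − 1 = 10.0531.
Thus a = 0.063·10.0531 = 0.633 and b = 0.937·10.0531 = 9.420.

a = 0.633, b = 9.420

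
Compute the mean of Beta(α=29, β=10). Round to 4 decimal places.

E[X] = α/(α+β) = 29/39 = 0.7436.

0.7436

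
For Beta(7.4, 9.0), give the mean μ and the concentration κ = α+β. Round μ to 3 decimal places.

μ = 0.451, κ = 16.4

κ = α+β = 7.4+9.0 = 16.4; μ = α/κ = 7.4/16.4 = 0.451.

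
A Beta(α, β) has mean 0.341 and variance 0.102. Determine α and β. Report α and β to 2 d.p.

Let s = α+β. The Beta variance is μ(1−μ)/(s+1).
So s+1 = μ(1−μ)/σ² = (0.341×0.659)/0.102 = 0.224719/0.102 = 2.2031, giving s = 1.2031.
Then α = μs = 0.341×1.2031 = 0.41 and β = (1−μ)s = 0.659×1.2031 = 0.79.

α = 0.41, β = 0.79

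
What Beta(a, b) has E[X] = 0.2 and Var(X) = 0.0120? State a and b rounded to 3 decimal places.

Let s = a+b. The Beta variance is μ(1−μ)/(s+1).
So s+1 = μ(1−μ)/σ² = (0.2×0.8)/0.0120 = 0.16/0.0120 = 13.3333, giving s = 12.3333.
Then a = μs = 0.2×12.3333 = 2.467 and b = (1−μ)s = 0.8×12.3333 = 9.867.

a = 2.467, b = 9.867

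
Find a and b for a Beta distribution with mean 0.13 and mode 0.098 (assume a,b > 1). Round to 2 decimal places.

With s = a+b: μ = a/s and mode = (a−1)/(s−2). Eliminating a = μs,
μs − 1 = m(s−2) ⇒ s(μ−m) = 1−2m ⇒ s = 0.804/0.032 = 25.1250.
So a = μs = 3.27, b = (1−μ)s = 21.86.

a = 3.27, b = 21.86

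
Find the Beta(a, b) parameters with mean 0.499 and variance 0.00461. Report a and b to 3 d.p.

By moment matching, a+b = μ(1−μ)/σ² − 1 = (0.499·0.501)/0.00461 − 1 = 54.2297 − 1 = 53.2297.
Since a/(a+b) = μ, a = 0.499·53.2297 = 26.562 and b = 0.501·53.2297 = 26.668.

a = 26.562, b = 26.668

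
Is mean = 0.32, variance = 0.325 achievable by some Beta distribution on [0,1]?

The Beta variance bound is σ² < μ(1−μ).
Here μ(1−μ) = 0.32×0.68 = 0.2176, and 0.325 ≥ 0.2176.

No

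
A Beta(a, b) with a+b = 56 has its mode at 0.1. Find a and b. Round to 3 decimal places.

Since the density peak of Beta(a,b) is at (a−1)/(a+b−2),
a = 1 + 0.1(56−2) = 6.400 and b = 56 − 6.400 = 49.600.

a = 6.400, b = 49.600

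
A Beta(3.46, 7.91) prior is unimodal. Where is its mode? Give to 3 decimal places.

0.263

The density x^(α−1)(1−x)^(β−1) is maximised at (α−1)/(α+β−2) = 2.46/9.37 = 0.263.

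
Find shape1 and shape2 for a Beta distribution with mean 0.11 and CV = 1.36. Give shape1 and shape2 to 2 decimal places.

shape1 = 0.37, shape2 = 3.00

σ = CV·μ = 1.36×0.11 = 0.14960, so σ² = 0.022380.
s+1 = μ(1−μ)/σ² = 0.0979/0.022380 = 4.3744, so s = shape1+shape2 = 3.3744.
shape1 = μs = 0.37, shape2 = (1−μ)s = 3.00.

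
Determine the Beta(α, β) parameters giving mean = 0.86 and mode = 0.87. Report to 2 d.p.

α = 63.64, β = 10.36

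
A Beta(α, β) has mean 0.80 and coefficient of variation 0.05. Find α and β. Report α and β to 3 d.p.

α = 79.200, β = 19.800

Var = (CV·μ)² = (0.05×0.80)² = 0.001600.
α+β = μ(1−μ)/Var − 1 = 0.1600/0.001600 − 1 = 99.0000.
Thus α = 0.80·99.0000 = 79.200 and β = 0.20·99.0000 = 19.800.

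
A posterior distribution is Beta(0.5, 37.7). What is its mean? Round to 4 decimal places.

0.0131

E[X] = α/(α+β) = 0.5/38.2 = 0.0131.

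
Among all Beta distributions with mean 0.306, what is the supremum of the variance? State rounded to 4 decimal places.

0.2124

For fixed mean μ the Beta variance is μ(1−μ)/(α+β+1), increasing as α+β decreases.
Its least upper bound (not attained) is μ(1−μ) = 0.306·0.694 = 0.2124.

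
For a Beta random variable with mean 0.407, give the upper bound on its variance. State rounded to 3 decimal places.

Var = μ(1−μ)/(α+β+1), which approaches μ(1−μ) as α+β → 0.
So the supremum is μ(1−μ) = 0.407×0.593 = 0.241.

0.241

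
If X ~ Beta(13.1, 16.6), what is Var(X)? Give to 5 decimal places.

α+β = 29.7 and αβ = 217.46, so Var = αβ/[(α+β)²(α+β+1)] = 217.46/27080.163 = 0.00803.

0.00803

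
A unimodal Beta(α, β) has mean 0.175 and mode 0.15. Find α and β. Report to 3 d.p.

α = 4.900, β = 23.100

With s = α+β: μ = α/s and mode = (α−1)/(s−2). Eliminating α = μs,
μs − 1 = m(s−2) ⇒ s(μ−m) = 1−2m ⇒ s = 0.70/0.025 = 28.0000.
So α = μs = 4.900, β = (1−μ)s = 23.100.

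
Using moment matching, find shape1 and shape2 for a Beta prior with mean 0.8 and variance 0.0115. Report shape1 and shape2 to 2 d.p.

shape1 = 10.33, shape2 = 2.58

By moment matching, shape1+shape2 = μ(1−μ)/σ² − 1 = (0.8·0.2)/0.0115 − 1 = 13.9130 − 1 = 12.9130.
Since shape1/(shape1+shape2) = μ, shape1 = 0.8·12.9130 = 10.33 and shape2 = 0.2·12.9130 = 2.58.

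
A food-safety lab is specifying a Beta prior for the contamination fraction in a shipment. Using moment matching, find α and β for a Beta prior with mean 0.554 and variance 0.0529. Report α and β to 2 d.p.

α = 2.03, β = 1.64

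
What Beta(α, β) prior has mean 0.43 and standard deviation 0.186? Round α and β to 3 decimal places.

σ² = 0.186² = 0.034596.
With s = α+β, Var = μ(1−μ)/(s+1), so s+1 = (0.43×0.57)/0.034596 = 7.0846 and s = 6.0846.
α = μs = 2.616, β = (1−μ)s = 3.468.

α = 2.616, β = 3.468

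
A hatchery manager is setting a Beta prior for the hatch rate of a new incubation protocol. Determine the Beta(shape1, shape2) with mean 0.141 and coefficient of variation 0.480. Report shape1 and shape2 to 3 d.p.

shape1 = 3.587, shape2 = 21.855

σ = CV·μ = 0.480×0.141 = 0.06768, so σ² = 0.004581.
s+1 = μ(1−μ)/σ² = 0.121119/0.004581 = 26.4418, so s = shape1+shape2 = 25.4418.
shape1 = μs = 3.587, shape2 = (1−μ)s = 21.855.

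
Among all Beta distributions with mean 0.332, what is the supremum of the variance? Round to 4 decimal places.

Var = μ(1−μ)/(α+β+1), which approaches μ(1−μ) as α+β → 0.
So the supremum is μ(1−μ) = 0.332×0.668 = 0.2218.

0.2218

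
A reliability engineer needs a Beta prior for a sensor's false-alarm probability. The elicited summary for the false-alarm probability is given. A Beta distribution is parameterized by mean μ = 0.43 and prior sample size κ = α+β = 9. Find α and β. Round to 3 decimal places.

α = μκ = 0.43×9 = 3.870 and β = (1−μ)κ = 0.57×9 = 5.130.

α = 3.870, β = 5.130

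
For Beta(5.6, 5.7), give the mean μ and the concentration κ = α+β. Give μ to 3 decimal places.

μ = 0.496, κ = 11.3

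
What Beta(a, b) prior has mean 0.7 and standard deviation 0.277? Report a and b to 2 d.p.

a = 1.22, b = 0.52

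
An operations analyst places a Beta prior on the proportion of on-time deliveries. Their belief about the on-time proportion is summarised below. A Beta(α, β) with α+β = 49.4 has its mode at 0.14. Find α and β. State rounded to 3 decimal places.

α = 7.636, β = 41.764

Since the density peak of Beta(α,β) is at (α−1)/(α+β−2),
α = 1 + 0.14(49.4−2) = 7.636 and β = 49.4 − 7.636 = 41.764.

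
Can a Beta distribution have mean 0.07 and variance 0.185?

No

A Beta with mean μ has variance μ(1−μ)/(α+β+1) < μ(1−μ).
Here μ(1−μ) = 0.07×0.93 = 0.0651, and 0.185 ≥ 0.0651.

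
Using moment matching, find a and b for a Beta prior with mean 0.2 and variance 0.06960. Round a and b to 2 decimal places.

By moment matching, a+b = μ(1−μ)/σ² − 1 = (0.2·0.8)/0.06960 − 1 = 2.2989 − 1 = 1.2989.
Since a/(a+b) = μ, a = 0.2·1.2989 = 0.26 and b = 0.8·1.2989 = 1.04.

a = 0.26, b = 1.04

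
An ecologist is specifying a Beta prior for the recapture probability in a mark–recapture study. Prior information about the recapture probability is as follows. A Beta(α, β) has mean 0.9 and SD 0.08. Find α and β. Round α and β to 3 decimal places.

Variance = 0.08² = 0.0064. The moment-matching identity α+β = μ(1−μ)/Var − 1 gives
α+β = 0.09/0.0064 − 1 = 13.0625, so α = μ·13.0625 = 11.756 and β = (1−μ)·13.0625 = 1.306.

α = 11.756, β = 1.306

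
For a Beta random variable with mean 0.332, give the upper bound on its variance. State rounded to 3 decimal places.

For fixed mean μ the Beta variance is μ(1−μ)/(α+β+1), increasing as α+β decreases.
Its least upper bound (not attained) is μ(1−μ) = 0.332·0.668 = 0.222.

0.222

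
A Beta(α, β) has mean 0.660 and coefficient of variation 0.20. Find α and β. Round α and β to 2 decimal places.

σ = CV·μ = 0.20×0.660 = 0.13200, so σ² = 0.017424.
s+1 = μ(1−μ)/σ² = 0.224400/0.017424 = 12.8788, so s = α+β = 11.8788.
α = μs = 7.84, β = (1−μ)s = 4.04.

α = 7.84, β = 4.04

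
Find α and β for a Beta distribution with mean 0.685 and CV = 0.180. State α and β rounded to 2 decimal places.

α = 9.04, β = 4.16

σ = CV·μ = 0.180×0.685 = 0.12330, so σ² = 0.015203.
s+1 = μ(1−μ)/σ² = 0.215775/0.015203 = 14.1930, so s = α+β = 13.1930.
α = μs = 9.04, β = (1−μ)s = 4.16.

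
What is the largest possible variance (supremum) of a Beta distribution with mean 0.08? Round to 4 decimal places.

0.0736

Var = μ(1−μ)/(α+β+1), which approaches μ(1−μ) as α+β → 0.
So the supremum is μ(1−μ) = 0.08×0.92 = 0.0736.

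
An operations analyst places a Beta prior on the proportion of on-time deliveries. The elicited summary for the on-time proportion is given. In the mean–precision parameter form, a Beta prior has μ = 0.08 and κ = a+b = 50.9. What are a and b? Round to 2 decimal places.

a = 4.07, b = 46.83

Split κ in proportion μ : (1−μ): a = 0.08·50.9 = 4.07, b = 50.9 − 4.07 = 46.83.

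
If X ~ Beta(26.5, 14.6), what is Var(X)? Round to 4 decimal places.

Var = αβ/[(α+β)²(α+β+1)] = (26.5×14.6)/(41.1²×42.1) = 386.90/71115.741 = 0.0054.

0.0054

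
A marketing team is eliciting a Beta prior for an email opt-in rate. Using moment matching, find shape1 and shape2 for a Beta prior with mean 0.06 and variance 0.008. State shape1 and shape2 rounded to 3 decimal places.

By moment matching, shape1+shape2 = μ(1−μ)/σ² − 1 = (0.06·0.94)/0.008 − 1 = 7.0500 − 1 = 6.0500.
Since shape1/(shape1+shape2) = μ, shape1 = 0.06·6.0500 = 0.363 and shape2 = 0.94·6.0500 = 5.687.

shape1 = 0.363, shape2 = 5.687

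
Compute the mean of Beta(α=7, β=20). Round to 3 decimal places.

E[X] = α/(α+β) = 7/27 = 0.259.

0.259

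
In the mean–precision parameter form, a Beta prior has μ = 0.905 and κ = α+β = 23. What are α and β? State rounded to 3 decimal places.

α = μκ = 0.905×23 = 20.815 and β = (1−μ)κ = 0.095×23 = 2.185.

α = 20.815, β = 2.185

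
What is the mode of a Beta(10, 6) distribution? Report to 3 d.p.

With α,β > 1, mode = (α−1)/(α+β−2) = 9/14 = 0.643.

0.643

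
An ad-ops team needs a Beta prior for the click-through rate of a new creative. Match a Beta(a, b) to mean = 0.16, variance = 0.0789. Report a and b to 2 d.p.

Let s = a+b. The Beta variance is μ(1−μ)/(s+1).
So s+1 = μ(1−μ)/σ² = (0.16×0.84)/0.0789 = 0.1344/0.0789 = 1.7034, giving s = 0.7034.
Then a = μs = 0.16×0.7034 = 0.11 and b = (1−μ)s = 0.84×0.7034 = 0.59.

a = 0.11, b = 0.59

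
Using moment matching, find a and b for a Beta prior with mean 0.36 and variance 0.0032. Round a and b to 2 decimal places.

Write ν = a+b; then a = μν and Var = μ(1−μ)/(ν+1).
ν = μ(1−μ)/Var − 1 = 0.2304/0.0032 − 1 = 71.0000.
a = 0.36·71.0000 = 25.56, b = 0.64·71.0000 = 45.44.

a = 25.56, b = 45.44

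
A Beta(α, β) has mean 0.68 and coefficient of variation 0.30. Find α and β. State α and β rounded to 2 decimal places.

σ = CV·μ = 0.30×0.68 = 0.20400, so σ² = 0.041616.
s+1 = μ(1−μ)/σ² = 0.2176/0.041616 = 5.2288, so s = α+β = 4.2288.
α = μs = 2.88, β = (1−μ)s = 1.35.

α = 2.88, β = 1.35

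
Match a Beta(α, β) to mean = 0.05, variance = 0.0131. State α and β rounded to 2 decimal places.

α = 0.13, β = 2.49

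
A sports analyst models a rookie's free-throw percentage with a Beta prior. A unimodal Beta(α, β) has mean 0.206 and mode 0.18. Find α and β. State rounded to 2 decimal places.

α = 5.07, β = 19.54

With s = α+β: μ = α/s and mode = (α−1)/(s−2). Eliminating α = μs,
μs − 1 = m(s−2) ⇒ s(μ−m) = 1−2m ⇒ s = 0.64/0.026 = 24.6154.
So α = μs = 5.07, β = (1−μ)s = 19.54.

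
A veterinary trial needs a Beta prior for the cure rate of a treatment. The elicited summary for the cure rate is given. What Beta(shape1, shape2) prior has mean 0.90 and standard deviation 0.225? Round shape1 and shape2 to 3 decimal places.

shape1 = 0.700, shape2 = 0.078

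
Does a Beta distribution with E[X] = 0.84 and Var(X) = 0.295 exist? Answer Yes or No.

A Beta with mean μ has variance μ(1−μ)/(α+β+1) < μ(1−μ).
Here μ(1−μ) = 0.84×0.16 = 0.1344, and 0.295 ≥ 0.1344.

No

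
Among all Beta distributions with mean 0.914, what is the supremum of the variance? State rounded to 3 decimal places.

0.079

Var = μ(1−μ)/(α+β+1), which approaches μ(1−μ) as α+β → 0.
So the supremum is μ(1−μ) = 0.914×0.086 = 0.079.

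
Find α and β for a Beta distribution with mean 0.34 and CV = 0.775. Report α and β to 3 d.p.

α = 0.759, β = 1.473

σ = CV·μ = 0.775×0.34 = 0.26350, so σ² = 0.069432.
s+1 = μ(1−μ)/σ² = 0.2244/0.069432 = 3.2319, so s = α+β = 2.2319.
α = μs = 0.759, β = (1−μ)s = 1.473.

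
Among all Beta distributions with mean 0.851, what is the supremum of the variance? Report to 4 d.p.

0.1268

Var = μ(1−μ)/(α+β+1), which approaches μ(1−μ) as α+β → 0.
So the supremum is μ(1−μ) = 0.851×0.149 = 0.1268.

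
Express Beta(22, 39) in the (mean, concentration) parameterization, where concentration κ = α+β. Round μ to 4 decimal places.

μ = 0.3607, κ = 61

κ = α+β = 22+39 = 61; μ = α/κ = 22/61 = 0.3607.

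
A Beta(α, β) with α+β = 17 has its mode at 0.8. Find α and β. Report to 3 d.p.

Mode = (α−1)/(κ−2) with κ = α+β, so α−1 = 0.8·15 = 12.000.
α = 13.000; β = κ − α = 4.000.

α = 13.000, β = 4.000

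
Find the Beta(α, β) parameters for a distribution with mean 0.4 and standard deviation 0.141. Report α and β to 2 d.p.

Variance = 0.141² = 0.019881. The moment-matching identity α+β = μ(1−μ)/Var − 1 gives
α+β = 0.24/0.019881 − 1 = 11.0718, so α = μ·11.0718 = 4.43 and β = (1−μ)·11.0718 = 6.64.

α = 4.43, β = 6.64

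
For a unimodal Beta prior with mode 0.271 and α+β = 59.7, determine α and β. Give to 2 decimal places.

α = 16.64, β = 43.06

For α,β>1 the mode is (α−1)/(α+β−2), so α = mode·(κ−2)+1 = 0.271×57.7+1 = 16.64.
And β = (1−mode)·(κ−2)+1 = 0.729×57.7+1 = 43.06.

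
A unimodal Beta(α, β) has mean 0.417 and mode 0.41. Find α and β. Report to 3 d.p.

α = 10.723, β = 14.991

With s = α+β: μ = α/s and mode = (α−1)/(s−2). Eliminating α = μs,
μs − 1 = m(s−2) ⇒ s(μ−m) = 1−2m ⇒ s = 0.18/0.007 = 25.7143.
So α = μs = 10.723, β = (1−μ)s = 14.991.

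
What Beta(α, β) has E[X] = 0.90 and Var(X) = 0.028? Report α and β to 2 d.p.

By moment matching, α+β = μ(1−μ)/σ² − 1 = (0.90·0.10)/0.028 − 1 = 3.2143 − 1 = 2.2143.
Since α/(α+β) = μ, α = 0.90·2.2143 = 1.99 and β = 0.10·2.2143 = 0.22.

α = 1.99, β = 0.22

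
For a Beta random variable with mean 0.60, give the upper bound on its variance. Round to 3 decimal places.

For fixed mean μ the Beta variance is μ(1−μ)/(α+β+1), increasing as α+β decreases.
Its least upper bound (not attained) is μ(1−μ) = 0.60·0.40 = 0.240.

0.240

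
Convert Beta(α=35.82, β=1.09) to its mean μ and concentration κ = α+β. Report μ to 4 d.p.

κ = α+β = 35.82+1.09 = 36.91; μ = α/κ = 35.82/36.91 = 0.9705.

μ = 0.9705, κ = 36.91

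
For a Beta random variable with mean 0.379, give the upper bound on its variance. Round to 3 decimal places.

For fixed mean μ the Beta variance is μ(1−μ)/(α+β+1), increasing as α+β decreases.
Its least upper bound (not attained) is μ(1−μ) = 0.379·0.621 = 0.235.

0.235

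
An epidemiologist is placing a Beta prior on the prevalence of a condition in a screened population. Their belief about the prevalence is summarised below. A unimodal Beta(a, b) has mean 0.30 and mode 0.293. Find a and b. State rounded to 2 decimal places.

a = 17.74, b = 41.40

Let s = a+b. Mean gives a = μs = 0.30s; mode gives (a−1)/(s−2) = 0.293.
Substituting: 0.30s − 1 = 0.293(s−2) = 0.293s − 0.586, so 0.007s = 0.414 and s = 59.1429.
Then a = 0.30×59.1429 = 17.74 and b = s−a = 41.40.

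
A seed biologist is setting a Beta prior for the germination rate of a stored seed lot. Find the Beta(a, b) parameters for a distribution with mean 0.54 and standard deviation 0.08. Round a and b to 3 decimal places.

a = 20.419, b = 17.394

Variance = 0.08² = 0.0064. The moment-matching identity a+b = μ(1−μ)/Var − 1 gives
a+b = 0.2484/0.0064 − 1 = 37.8125, so a = μ·37.8125 = 20.419 and b = (1−μ)·37.8125 = 17.394.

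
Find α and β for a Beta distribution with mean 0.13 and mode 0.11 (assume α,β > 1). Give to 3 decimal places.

α = 5.070, β = 33.930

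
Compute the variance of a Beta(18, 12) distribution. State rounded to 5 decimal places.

α+β = 30 and αβ = 216, so Var = αβ/[(α+β)²(α+β+1)] = 216/27900 = 0.00774.

0.00774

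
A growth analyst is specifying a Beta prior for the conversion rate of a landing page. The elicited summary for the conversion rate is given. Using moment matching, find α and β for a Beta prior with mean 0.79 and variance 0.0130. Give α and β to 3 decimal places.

By moment matching, α+β = μ(1−μ)/σ² − 1 = (0.79·0.21)/0.0130 − 1 = 12.7615 − 1 = 11.7615.
Since α/(α+β) = μ, α = 0.79·11.7615 = 9.292 and β = 0.21·11.7615 = 2.470.

α = 9.292, β = 2.470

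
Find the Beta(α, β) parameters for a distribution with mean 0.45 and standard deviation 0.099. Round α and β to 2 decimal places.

α = 10.91, β = 13.34

Variance = 0.099² = 0.009801. The moment-matching identity α+β = μ(1−μ)/Var − 1 gives
α+β = 0.2475/0.009801 − 1 = 24.2525, so α = μ·24.2525 = 10.91 and β = (1−μ)·24.2525 = 13.34.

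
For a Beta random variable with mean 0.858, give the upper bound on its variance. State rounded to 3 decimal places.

For fixed mean μ the Beta variance is μ(1−μ)/(α+β+1), increasing as α+β decreases.
Its least upper bound (not attained) is μ(1−μ) = 0.858·0.142 = 0.122.

0.122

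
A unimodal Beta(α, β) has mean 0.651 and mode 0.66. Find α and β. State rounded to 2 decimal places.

α = 23.15, β = 12.41

With s = α+β: μ = α/s and mode = (α−1)/(s−2). Eliminating α = μs,
μs − 1 = m(s−2) ⇒ s(μ−m) = 1−2m ⇒ s = -0.32/-0.009 = 35.5556.
So α = μs = 23.15, β = (1−μ)s = 12.41.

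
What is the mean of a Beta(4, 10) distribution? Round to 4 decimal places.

E[X] = α/(α+β) = 4/14 = 0.2857.

0.2857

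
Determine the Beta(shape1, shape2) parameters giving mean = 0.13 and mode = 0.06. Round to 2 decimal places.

With s = shape1+shape2: μ = shape1/s and mode = (shape1−1)/(s−2). Eliminating shape1 = μs,
μs − 1 = m(s−2) ⇒ s(μ−m) = 1−2m ⇒ s = 0.88/0.07 = 12.5714.
So shape1 = μs = 1.63, shape2 = (1−μ)s = 10.94.

shape1 = 1.63, shape2 = 10.94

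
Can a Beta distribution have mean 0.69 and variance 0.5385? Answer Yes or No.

No

For any Beta, Var(X) < E[X]·(1−E[X]).
Here μ(1−μ) = 0.69×0.31 = 0.2139, and 0.5385 ≥ 0.2139.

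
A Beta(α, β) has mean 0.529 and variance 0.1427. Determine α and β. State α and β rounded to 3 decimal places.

By moment matching, α+β = μ(1−μ)/σ² − 1 = (0.529·0.471)/0.1427 − 1 = 1.7460 − 1 = 0.7460.
Since α/(α+β) = μ, α = 0.529·0.7460 = 0.395 and β = 0.471·0.7460 = 0.351.

α = 0.395, β = 0.351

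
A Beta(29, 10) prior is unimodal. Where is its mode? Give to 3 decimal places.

With α,β > 1, mode = (α−1)/(α+β−2) = 28/37 = 0.757.

0.757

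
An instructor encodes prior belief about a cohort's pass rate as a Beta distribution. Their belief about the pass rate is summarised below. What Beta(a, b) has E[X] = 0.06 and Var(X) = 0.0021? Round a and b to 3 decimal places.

a = 1.551, b = 24.306

Write ν = a+b; then a = μν and Var = μ(1−μ)/(ν+1).
ν = μ(1−μ)/Var − 1 = 0.0564/0.0021 − 1 = 25.8571.
a = 0.06·25.8571 = 1.551, b = 0.94·25.8571 = 24.306.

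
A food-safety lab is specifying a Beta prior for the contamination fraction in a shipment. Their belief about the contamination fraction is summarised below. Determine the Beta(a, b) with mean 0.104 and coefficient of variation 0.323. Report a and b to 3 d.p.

a = 8.484, b = 73.095

σ = CV·μ = 0.323×0.104 = 0.03359, so σ² = 0.001128.
s+1 = μ(1−μ)/σ² = 0.093184/0.001128 = 82.5790, so s = a+b = 81.5790.
a = μs = 8.484, b = (1−μ)s = 73.095.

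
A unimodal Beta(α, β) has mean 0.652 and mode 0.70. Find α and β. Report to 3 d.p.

α = 5.433, β = 2.900

Let s = α+β. Mean gives α = μs = 0.652s; mode gives (α−1)/(s−2) = 0.70.
Substituting: 0.652s − 1 = 0.70(s−2) = 0.70s − 1.40, so -0.048s = -0.40 and s = 8.3333.
Then α = 0.652×8.3333 = 5.433 and β = s−α = 2.900.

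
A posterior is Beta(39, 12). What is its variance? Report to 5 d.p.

0.00346

Var = αβ/[(α+β)²(α+β+1)] = (39×12)/(51²×52) = 468/135252 = 0.00346.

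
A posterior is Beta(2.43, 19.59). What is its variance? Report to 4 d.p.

α+β = 22.02 and αβ = 47.6037, so Var = αβ/[(α+β)²(α+β+1)] = 47.6037/11161.946808 = 0.0043.

0.0043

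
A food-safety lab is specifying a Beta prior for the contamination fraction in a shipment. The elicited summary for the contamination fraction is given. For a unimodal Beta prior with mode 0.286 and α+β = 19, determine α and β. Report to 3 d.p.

Mode = (α−1)/(κ−2) with κ = α+β, so α−1 = 0.286·17 = 4.862.
α = 5.862; β = κ − α = 13.138.

α = 5.862, β = 13.138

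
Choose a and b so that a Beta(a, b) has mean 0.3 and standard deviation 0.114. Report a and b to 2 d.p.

Variance = 0.114² = 0.012996. The moment-matching identity a+b = μ(1−μ)/Var − 1 gives
a+b = 0.21/0.012996 − 1 = 15.1588, so a = μ·15.1588 = 4.55 and b = (1−μ)·15.1588 = 10.61.

a = 4.55, b = 10.61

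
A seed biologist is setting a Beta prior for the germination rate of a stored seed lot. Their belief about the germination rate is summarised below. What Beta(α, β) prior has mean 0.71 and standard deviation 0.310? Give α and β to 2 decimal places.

α = 0.81, β = 0.33

Variance = 0.310² = 0.096100. The moment-matching identity α+β = μ(1−μ)/Var − 1 gives
α+β = 0.2059/0.096100 − 1 = 1.1426, so α = μ·1.1426 = 0.81 and β = (1−μ)·1.1426 = 0.33.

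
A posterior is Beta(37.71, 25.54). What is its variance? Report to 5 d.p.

0.00375

α+β = 63.25 and αβ = 963.1134, so Var = αβ/[(α+β)²(α+β+1)] = 963.1134/257036.140625 = 0.00375.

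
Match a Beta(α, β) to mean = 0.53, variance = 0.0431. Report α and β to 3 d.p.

α = 2.533, β = 2.246

Let s = α+β. The Beta variance is μ(1−μ)/(s+1).
So s+1 = μ(1−μ)/σ² = (0.53×0.47)/0.0431 = 0.2491/0.0431 = 5.7796, giving s = 4.7796.
Then α = μs = 0.53×4.7796 = 2.533 and β = (1−μ)s = 0.47×4.7796 = 2.246.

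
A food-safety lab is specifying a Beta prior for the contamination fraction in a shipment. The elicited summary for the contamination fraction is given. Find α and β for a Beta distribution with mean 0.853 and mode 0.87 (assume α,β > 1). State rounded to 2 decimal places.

Let s = α+β. Mean gives α = μs = 0.853s; mode gives (α−1)/(s−2) = 0.87.
Substituting: 0.853s − 1 = 0.87(s−2) = 0.87s − 1.74, so -0.017s = -0.74 and s = 43.5294.
Then α = 0.853×43.5294 = 37.13 and β = s−α = 6.40.

α = 37.13, β = 6.40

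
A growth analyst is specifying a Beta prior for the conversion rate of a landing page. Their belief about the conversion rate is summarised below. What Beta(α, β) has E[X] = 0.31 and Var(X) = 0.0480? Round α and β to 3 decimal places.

α = 1.071, β = 2.385

Write ν = α+β; then α = μν and Var = μ(1−μ)/(ν+1).
ν = μ(1−μ)/Var − 1 = 0.2139/0.0480 − 1 = 3.4562.
α = 0.31·3.4562 = 1.071, β = 0.69·3.4562 = 2.385.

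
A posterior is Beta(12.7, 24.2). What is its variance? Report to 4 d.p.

0.0060

Var = αβ/[(α+β)²(α+β+1)] = (12.7×24.2)/(36.9²×37.9) = 307.34/51605.019 = 0.0060.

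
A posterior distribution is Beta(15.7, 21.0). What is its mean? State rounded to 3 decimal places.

The Beta mean is α/(α+β) = 15.7/(15.7+21.0) = 0.428.

0.428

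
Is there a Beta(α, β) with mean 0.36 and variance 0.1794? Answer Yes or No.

A Beta with mean μ has variance μ(1−μ)/(α+β+1) < μ(1−μ).
Here μ(1−μ) = 0.36×0.64 = 0.2304, and 0.1794 < 0.2304.

Yes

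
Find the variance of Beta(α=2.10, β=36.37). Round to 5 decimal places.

α+β = 38.47 and αβ = 76.3770, so Var = αβ/[(α+β)²(α+β+1)] = 76.3770/58413.267323 = 0.00131.

0.00131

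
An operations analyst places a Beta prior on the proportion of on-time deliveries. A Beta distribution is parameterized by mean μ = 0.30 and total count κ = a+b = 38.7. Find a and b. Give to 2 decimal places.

a = μκ = 0.30×38.7 = 11.61 and b = (1−μ)κ = 0.70×38.7 = 27.09.

a = 11.61, b = 27.09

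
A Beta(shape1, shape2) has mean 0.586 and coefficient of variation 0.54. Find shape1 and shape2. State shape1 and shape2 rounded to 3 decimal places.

shape1 = 0.834, shape2 = 0.589

Var = (CV·μ)² = (0.54×0.586)² = 0.100134.
shape1+shape2 = μ(1−μ)/Var − 1 = 0.242604/0.100134 − 1 = 1.4228.
Thus shape1 = 0.586·1.4228 = 0.834 and shape2 = 0.414·1.4228 = 0.589.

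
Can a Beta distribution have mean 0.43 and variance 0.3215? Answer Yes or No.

No

For any Beta, Var(X) < E[X]·(1−E[X]).
Here μ(1−μ) = 0.43×0.57 = 0.2451, and 0.3215 ≥ 0.2451.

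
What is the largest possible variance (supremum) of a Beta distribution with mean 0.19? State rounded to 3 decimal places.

Var = μ(1−μ)/(α+β+1), which approaches μ(1−μ) as α+β → 0.
So the supremum is μ(1−μ) = 0.19×0.81 = 0.154.

0.154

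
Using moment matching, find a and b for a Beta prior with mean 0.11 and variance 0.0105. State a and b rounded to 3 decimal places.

By moment matching, a+b = μ(1−μ)/σ² − 1 = (0.11·0.89)/0.0105 − 1 = 9.3238 − 1 = 8.3238.
Since a/(a+b) = μ, a = 0.11·8.3238 = 0.916 and b = 0.89·8.3238 = 7.408.

a = 0.916, b = 7.408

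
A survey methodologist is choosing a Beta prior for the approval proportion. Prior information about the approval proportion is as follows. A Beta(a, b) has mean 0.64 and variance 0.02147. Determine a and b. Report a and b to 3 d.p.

a = 6.228, b = 3.503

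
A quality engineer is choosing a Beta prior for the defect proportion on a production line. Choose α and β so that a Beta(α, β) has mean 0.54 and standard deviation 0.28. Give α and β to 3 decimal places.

First σ² = 0.0784. Setting α = μn, β = (1−μ)n with n = α+β,
μ(1−μ)/(n+1) = 0.0784 ⇒ n+1 = 0.2484/0.0784 = 3.1684 ⇒ n = 2.1684.
Hence α = 0.54×2.1684 = 1.171, β = 0.46×2.1684 = 0.997.

α = 1.171, β = 0.997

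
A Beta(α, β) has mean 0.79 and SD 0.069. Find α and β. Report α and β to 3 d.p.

α = 26.738, β = 7.108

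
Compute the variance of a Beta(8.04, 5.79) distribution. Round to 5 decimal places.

Var = αβ/[(α+β)²(α+β+1)] = (8.04×5.79)/(13.83²×14.83) = 46.5516/2836.517787 = 0.01641.

0.01641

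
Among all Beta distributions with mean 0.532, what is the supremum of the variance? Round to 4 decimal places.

Var = μ(1−μ)/(α+β+1), which approaches μ(1−μ) as α+β → 0.
So the supremum is μ(1−μ) = 0.532×0.468 = 0.2490.

0.2490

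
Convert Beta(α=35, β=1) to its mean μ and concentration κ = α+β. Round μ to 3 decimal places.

μ = 0.972, κ = 36

κ = α+β = 35+1 = 36; μ = α/κ = 35/36 = 0.972.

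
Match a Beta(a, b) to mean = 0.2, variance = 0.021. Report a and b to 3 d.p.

a = 1.324, b = 5.295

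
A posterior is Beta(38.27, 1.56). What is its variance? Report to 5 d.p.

Var = αβ/[(α+β)²(α+β+1)] = (38.27×1.56)/(39.83²×40.83) = 59.7012/64773.891987 = 0.00092.

0.00092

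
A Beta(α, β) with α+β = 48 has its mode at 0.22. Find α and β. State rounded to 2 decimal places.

α = 11.12, β = 36.88

Mode = (α−1)/(κ−2) with κ = α+β, so α−1 = 0.22·46 = 10.12.
α = 11.12; β = κ − α = 36.88.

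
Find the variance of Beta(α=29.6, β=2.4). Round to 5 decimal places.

μ = 29.6/32.0 = 0.925000; Var = μ(1−μ)/(α+β+1) = 0.0693750/33.0 = 0.00210.

0.00210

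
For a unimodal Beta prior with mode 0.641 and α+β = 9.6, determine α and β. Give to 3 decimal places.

Mode = (α−1)/(κ−2) with κ = α+β, so α−1 = 0.641·7.6 = 4.872.
α = 5.872; β = κ − α = 3.728.

α = 5.872, β = 3.728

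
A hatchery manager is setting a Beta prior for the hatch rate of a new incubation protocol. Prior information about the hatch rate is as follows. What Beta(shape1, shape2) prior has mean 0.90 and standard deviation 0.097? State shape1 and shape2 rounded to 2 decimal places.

Variance = 0.097² = 0.009409. The moment-matching identity shape1+shape2 = μ(1−μ)/Var − 1 gives
shape1+shape2 = 0.0900/0.009409 − 1 = 8.5653, so shape1 = μ·8.5653 = 7.71 and shape2 = (1−μ)·8.5653 = 0.86.

shape1 = 7.71, shape2 = 0.86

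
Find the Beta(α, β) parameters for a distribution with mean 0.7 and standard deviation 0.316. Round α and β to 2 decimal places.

α = 0.77, β = 0.33

σ² = 0.316² = 0.099856.
With s = α+β, Var = μ(1−μ)/(s+1), so s+1 = (0.7×0.3)/0.099856 = 2.1030 and s = 1.1030.
α = μs = 0.77, β = (1−μ)s = 0.33.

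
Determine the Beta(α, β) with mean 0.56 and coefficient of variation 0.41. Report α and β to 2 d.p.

α = 2.06, β = 1.62

σ = CV·μ = 0.41×0.56 = 0.22960, so σ² = 0.052716.
s+1 = μ(1−μ)/σ² = 0.2464/0.052716 = 4.6741, so s = α+β = 3.6741.
α = μs = 2.06, β = (1−μ)s = 1.62.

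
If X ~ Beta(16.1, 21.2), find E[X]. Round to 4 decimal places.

The Beta mean is α/(α+β) = 16.1/(16.1+21.2) = 0.4316.

0.4316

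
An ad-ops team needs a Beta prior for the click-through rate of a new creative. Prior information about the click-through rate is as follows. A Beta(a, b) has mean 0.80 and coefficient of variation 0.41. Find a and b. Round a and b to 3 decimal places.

a = 0.390, b = 0.097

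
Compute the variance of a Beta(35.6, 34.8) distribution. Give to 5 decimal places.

0.00350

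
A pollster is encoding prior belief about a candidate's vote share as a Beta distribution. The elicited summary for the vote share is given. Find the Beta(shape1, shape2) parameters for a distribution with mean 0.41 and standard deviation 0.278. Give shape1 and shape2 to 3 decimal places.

shape1 = 0.873, shape2 = 1.257

σ² = 0.278² = 0.077284.
With s = shape1+shape2, Var = μ(1−μ)/(s+1), so s+1 = (0.41×0.59)/0.077284 = 3.1300 and s = 2.1300.
shape1 = μs = 0.873, shape2 = (1−μ)s = 1.257.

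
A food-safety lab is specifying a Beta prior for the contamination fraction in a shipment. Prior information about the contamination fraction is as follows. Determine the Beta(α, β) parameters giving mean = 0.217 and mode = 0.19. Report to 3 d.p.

α = 4.983, β = 17.980

With s = α+β: μ = α/s and mode = (α−1)/(s−2). Eliminating α = μs,
μs − 1 = m(s−2) ⇒ s(μ−m) = 1−2m ⇒ s = 0.62/0.027 = 22.9630.
So α = μs = 4.983, β = (1−μ)s = 17.980.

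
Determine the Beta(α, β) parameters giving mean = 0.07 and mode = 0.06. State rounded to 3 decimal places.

Let s = α+β. Mean gives α = μs = 0.07s; mode gives (α−1)/(s−2) = 0.06.
Substituting: 0.07s − 1 = 0.06(s−2) = 0.06s − 0.12, so 0.01s = 0.88 and s = 88.0000.
Then α = 0.07×88.0000 = 6.160 and β = s−α = 81.840.

α = 6.160, β = 81.840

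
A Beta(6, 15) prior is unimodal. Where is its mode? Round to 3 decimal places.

0.263

With α,β > 1, mode = (α−1)/(α+β−2) = 5/19 = 0.263.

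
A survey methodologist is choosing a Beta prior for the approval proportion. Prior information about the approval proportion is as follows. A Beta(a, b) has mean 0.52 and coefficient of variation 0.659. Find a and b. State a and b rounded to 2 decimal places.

σ = CV·μ = 0.659×0.52 = 0.34268, so σ² = 0.117430.
s+1 = μ(1−μ)/σ² = 0.2496/0.117430 = 2.1255, so s = a+b = 1.1255.
a = μs = 0.59, b = (1−μ)s = 0.54.

a = 0.59, b = 0.54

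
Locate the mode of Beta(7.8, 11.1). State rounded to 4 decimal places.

0.4024

With α,β > 1, mode = (α−1)/(α+β−2) = 6.8/16.9 = 0.4024.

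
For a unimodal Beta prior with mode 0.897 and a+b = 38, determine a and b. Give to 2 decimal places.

Mode = (a−1)/(κ−2) with κ = a+b, so a−1 = 0.897·36 = 32.29.
a = 33.29; b = κ − a = 4.71.

a = 33.29, b = 4.71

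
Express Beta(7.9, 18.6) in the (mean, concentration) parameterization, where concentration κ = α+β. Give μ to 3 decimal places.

κ = α+β = 7.9+18.6 = 26.5; μ = α/κ = 7.9/26.5 = 0.298.

μ = 0.298, κ = 26.5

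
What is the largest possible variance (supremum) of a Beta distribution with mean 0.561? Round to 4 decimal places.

0.2463

Var = μ(1−μ)/(α+β+1), which approaches μ(1−μ) as α+β → 0.
So the supremum is μ(1−μ) = 0.561×0.439 = 0.2463.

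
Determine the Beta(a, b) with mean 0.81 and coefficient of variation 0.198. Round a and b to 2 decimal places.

a = 4.04, b = 0.95

σ = CV·μ = 0.198×0.81 = 0.16038, so σ² = 0.025722.
s+1 = μ(1−μ)/σ² = 0.1539/0.025722 = 5.9833, so s = a+b = 4.9833.
a = μs = 4.04, b = (1−μ)s = 0.95.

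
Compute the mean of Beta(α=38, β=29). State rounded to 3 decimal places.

0.567

The Beta mean is α/(α+β) = 38/(38+29) = 0.567.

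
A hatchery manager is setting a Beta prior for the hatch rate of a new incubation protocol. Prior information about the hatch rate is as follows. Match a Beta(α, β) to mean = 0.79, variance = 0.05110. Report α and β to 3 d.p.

Write ν = α+β; then α = μν and Var = μ(1−μ)/(ν+1).
ν = μ(1−μ)/Var − 1 = 0.1659/0.05110 − 1 = 2.2466.
α = 0.79·2.2466 = 1.775, β = 0.21·2.2466 = 0.472.

α = 1.775, β = 0.472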